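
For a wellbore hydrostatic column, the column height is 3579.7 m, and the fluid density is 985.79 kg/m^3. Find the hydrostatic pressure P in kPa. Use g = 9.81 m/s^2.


P = rho * g * h / 1e6
P = 985.79 * 9.81 * 3579.7 / 1e6
P = 34.61785 MPa
Convert: 34.61785 MPa * 1000.0 = 34618 kPa
P = 34618 kPa


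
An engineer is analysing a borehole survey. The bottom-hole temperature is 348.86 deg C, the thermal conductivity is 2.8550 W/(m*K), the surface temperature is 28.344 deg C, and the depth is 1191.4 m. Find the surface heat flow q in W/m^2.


Step 1: grad = (T_d - T_surf)/d * 1000 = (348.86 - 28.344)/1191.4 * 1000 = 269.0247 deg C/km
Step 2: q = k * grad / 1000 = 2.855 * 269.0247 / 1000 = 0.76807 W/m^2
q = 0.76807 W/m^2


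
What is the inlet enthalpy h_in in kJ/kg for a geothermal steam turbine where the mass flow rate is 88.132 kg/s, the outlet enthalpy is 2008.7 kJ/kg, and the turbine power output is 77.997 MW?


h_in = h_out + P * 1000 / mdot
h_in = 2008.7 + 77.997 * 1000 / 88.132
h_in = 2893.7 kJ/kg


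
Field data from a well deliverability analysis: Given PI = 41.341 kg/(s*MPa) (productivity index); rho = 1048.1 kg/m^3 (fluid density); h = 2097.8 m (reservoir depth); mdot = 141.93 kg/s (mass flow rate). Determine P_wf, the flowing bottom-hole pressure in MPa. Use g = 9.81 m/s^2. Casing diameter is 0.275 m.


Step 1: P_i = rho*g*h/1e6 = 1048.1*9.81*2097.8/1e6 = 21.56929 MPa
Step 2: P_wf = P_i - mdot/PI = 21.56929 - 141.93/41.341 = 18.136 MPa
P_wf = 18.136 MPa


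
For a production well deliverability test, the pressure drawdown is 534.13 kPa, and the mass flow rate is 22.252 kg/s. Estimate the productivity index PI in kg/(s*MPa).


PI = mdot * 1000 / dP
PI = 22.252 * 1000 / 534.13
PI = 41.660 kg/(s*MPa)


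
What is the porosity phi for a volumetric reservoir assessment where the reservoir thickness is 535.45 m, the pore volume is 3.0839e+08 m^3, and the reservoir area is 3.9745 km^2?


phi = Vp / (A * 1e6 * hr)
phi = 3.0839e+08 / (3.9745 * 1e6 * 535.45)
phi = 0.14491


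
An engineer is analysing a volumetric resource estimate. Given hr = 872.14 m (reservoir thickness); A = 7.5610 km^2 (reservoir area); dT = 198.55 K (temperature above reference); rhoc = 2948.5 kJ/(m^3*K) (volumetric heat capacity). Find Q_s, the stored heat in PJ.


Step 1: Vr = A*1e6*hr = 7.561*1e6*872.14 = 6.594251e+09 m^3
Step 2: Q_s = Vr*rhoc*dT/1e12 = 6.594251e+09*2948.5*198.55/1e12 = 3860.4 PJ
Q_s = 3860.4 PJ


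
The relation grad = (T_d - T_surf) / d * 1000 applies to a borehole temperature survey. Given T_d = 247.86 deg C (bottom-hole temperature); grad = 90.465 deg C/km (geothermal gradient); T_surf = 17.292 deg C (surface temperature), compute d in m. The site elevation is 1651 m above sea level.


d = (T_d - T_surf) / grad * 1000
d = (247.86 - 17.292) / 90.465 * 1000
d = 2548.7 m


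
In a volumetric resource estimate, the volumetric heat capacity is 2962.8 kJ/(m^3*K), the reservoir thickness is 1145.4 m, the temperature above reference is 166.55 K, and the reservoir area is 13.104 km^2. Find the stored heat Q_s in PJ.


Step 1: Vr = A*1e6*hr = 13.104*1e6*1145.4 = 1.500932e+10 m^3
Step 2: Q_s = Vr*rhoc*dT/1e12 = 1.500932e+10*2962.8*166.55/1e12 = 7406.4 PJ
Q_s = 7406.4 PJ


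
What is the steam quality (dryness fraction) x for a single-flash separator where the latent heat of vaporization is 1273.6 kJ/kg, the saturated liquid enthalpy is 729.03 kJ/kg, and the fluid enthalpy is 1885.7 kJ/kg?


x = (h - hf) / hfg
x = (1885.7 - 729.03) / 1273.6
x = 0.90819


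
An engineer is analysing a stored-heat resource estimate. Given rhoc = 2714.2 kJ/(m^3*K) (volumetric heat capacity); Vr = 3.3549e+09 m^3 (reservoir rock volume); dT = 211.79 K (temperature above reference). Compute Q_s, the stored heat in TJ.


Q_s = Vr * rhoc * dT / 1e12
Q_s = 3.3549e+09 * 2714.2 * 211.79 / 1e12
Q_s = 1928.532 PJ
Convert: 1928.532 PJ * 1000.0 = 1.9285e+06 TJ
Q_s = 1.9285e+06 TJ


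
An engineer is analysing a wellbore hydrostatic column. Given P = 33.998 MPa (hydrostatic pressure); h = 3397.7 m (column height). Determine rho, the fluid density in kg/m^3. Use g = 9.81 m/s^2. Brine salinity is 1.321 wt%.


rho = P * 1e6 / (g * h)
rho = 33.998 * 1e6 / (9.81 * 3397.7)
rho = 1020.0 kg/m^3


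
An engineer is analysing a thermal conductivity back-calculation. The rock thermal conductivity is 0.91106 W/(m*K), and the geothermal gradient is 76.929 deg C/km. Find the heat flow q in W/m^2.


q = k * grad / 1000
q = 0.91106 * 76.929 / 1000
q = 0.070087 W/m^2


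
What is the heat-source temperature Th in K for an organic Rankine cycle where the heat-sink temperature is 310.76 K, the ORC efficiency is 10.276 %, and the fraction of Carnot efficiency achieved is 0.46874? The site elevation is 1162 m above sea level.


Th = Tc / (1 - (eta_orc/100)/f)
Th = 310.76 / (1 - (10.276/100)/0.46874)
Th = 398.02 K


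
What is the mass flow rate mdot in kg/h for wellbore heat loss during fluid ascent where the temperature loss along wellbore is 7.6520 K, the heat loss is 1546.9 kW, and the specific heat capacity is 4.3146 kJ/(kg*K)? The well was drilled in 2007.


mdot = Q_loss / (cp * dT)
mdot = 1546.9 / (4.3146 * 7.6520)
mdot = 46.85401 kg/s
Convert: 46.85401 kg/s * 3600.0 = 1.6867e+05 kg/h
mdot = 1.6867e+05 kg/h


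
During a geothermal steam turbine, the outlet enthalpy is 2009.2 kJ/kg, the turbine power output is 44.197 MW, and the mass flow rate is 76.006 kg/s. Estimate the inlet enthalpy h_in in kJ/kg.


h_in = h_out + P * 1000 / mdot
h_in = 2009.2 + 44.197 * 1000 / 76.006
h_in = 2590.7 kJ/kg


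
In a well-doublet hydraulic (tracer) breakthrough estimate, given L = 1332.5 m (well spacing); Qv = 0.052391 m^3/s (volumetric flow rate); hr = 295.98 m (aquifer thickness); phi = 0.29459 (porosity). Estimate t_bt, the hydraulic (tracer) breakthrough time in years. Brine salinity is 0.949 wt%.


t_bt = pi * hr * phi * L^2 / (3 * Qv) / (365.25*86400)
t_bt = pi * 295.98 * 0.29459 * 1332.5^2 / (3 * 0.052391) / (365.25*86400)
t_bt = 98.058 years


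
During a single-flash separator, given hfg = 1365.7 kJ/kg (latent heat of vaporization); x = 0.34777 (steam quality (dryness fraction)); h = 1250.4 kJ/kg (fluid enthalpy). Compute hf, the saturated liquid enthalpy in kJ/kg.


hf = h - x * hfg
hf = 1250.4 - 0.34777 * 1365.7
hf = 775.45 kJ/kg


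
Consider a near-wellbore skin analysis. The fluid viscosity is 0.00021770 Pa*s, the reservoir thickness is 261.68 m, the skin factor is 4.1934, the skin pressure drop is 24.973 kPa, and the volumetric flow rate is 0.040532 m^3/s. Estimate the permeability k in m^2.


k = S*q*mu / (2*pi*dP_s*1000*hr)
k = 4.1934*0.040532*0.00021770 / (2*pi*24.973*1000*261.68)
k = 9.0116e-13 m^2


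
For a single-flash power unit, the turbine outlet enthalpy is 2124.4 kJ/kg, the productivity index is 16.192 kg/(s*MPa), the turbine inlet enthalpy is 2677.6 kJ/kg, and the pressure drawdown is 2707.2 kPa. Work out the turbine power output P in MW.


Step 1: mdot = PI * dP / 1000 = 16.192 * 2707.2 / 1000 = 43.83498 kg/s
Step 2: P = mdot*(h_in - h_out)/1000 = 43.83498*(2677.6 - 2124.4)/1000 = 24.250 MW
P = 24.250 MW


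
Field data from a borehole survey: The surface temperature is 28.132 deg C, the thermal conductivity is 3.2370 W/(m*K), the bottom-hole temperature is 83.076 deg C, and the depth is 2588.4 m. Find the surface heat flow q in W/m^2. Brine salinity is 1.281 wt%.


Step 1: grad = (T_d - T_surf)/d * 1000 = (83.076 - 28.132)/2588.4 * 1000 = 21.22701 deg C/km
Step 2: q = k * grad / 1000 = 3.237 * 21.22701 / 1000 = 0.068712 W/m^2
q = 0.068712 W/m^2


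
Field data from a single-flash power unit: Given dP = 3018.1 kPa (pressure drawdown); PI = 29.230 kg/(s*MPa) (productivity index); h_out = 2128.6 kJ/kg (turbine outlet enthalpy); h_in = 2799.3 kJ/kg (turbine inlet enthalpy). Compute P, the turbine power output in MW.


Step 1: mdot = PI * dP / 1000 = 29.23 * 3018.1 / 1000 = 88.21906 kg/s
Step 2: P = mdot*(h_in - h_out)/1000 = 88.21906*(2799.3 - 2128.6)/1000 = 59.169 MW
P = 59.169 MW


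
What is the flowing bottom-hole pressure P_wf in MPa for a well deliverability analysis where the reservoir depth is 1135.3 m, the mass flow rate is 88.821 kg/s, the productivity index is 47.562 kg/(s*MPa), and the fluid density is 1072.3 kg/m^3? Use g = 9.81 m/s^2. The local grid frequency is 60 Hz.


Step 1: P_i = rho*g*h/1e6 = 1072.3*9.81*1135.3/1e6 = 11.94252 MPa
Step 2: P_wf = P_i - mdot/PI = 11.94252 - 88.821/47.562 = 10.075 MPa
P_wf = 10.075 MPa


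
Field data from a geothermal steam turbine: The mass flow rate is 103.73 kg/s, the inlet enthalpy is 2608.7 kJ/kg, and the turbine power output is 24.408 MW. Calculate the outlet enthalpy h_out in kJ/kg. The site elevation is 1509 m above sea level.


h_out = h_in - P * 1000 / mdot
h_out = 2608.7 - 24.408 * 1000 / 103.73
h_out = 2373.4 kJ/kg


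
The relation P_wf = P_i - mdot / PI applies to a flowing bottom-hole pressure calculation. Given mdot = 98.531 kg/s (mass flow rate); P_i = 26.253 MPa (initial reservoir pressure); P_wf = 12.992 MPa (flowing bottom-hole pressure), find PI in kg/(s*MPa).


PI = mdot / (P_i - P_wf)
PI = 98.531 / (26.253 - 12.992)
PI = 7.4301 kg/(s*MPa)


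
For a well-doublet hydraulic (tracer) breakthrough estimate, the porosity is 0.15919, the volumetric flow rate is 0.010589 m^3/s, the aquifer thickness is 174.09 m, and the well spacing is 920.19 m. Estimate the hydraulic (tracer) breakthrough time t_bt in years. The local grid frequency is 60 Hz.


t_bt = pi * hr * phi * L^2 / (3 * Qv) / (365.25*86400)
t_bt = pi * 174.09 * 0.15919 * 920.19^2 / (3 * 0.010589) / (365.25*86400)
t_bt = 73.538 years


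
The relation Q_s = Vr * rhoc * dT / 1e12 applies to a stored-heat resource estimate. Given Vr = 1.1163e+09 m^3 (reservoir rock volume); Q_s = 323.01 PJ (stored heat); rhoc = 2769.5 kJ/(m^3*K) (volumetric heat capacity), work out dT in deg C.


dT = Q_s * 1e12 / (Vr * rhoc)
dT = 323.01 * 1e12 / (1.1163e+09 * 2769.5)
dT = 104.4801 K
Convert (temperature difference, 1 K = 1 deg C): 104.4801 K = 104.4801 deg C
dT = 104.48 deg C


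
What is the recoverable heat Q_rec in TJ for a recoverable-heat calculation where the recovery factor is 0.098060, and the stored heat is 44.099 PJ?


Q_rec = Q_s * RF
Q_rec = 44.099 * 0.098060
Q_rec = 4.324348 PJ
Convert: 4.324348 PJ * 1000.0 = 4324.3 TJ
Q_rec = 4324.3 TJ


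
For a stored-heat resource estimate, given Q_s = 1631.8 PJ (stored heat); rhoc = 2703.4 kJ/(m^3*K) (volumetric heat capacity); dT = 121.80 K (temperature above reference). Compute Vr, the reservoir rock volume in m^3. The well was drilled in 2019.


Vr = Q_s * 1e12 / (rhoc * dT)
Vr = 1631.8 * 1e12 / (2703.4 * 121.80)
Vr = 4.9557e+09 m^3


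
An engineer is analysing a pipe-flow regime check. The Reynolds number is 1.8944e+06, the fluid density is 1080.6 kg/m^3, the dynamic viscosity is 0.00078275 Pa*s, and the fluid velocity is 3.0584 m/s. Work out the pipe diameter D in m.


D = Re * mu / (rho * vel)
D = 1.8944e+06 * 0.00078275 / (1080.6 * 3.0584)
D = 0.44868 m


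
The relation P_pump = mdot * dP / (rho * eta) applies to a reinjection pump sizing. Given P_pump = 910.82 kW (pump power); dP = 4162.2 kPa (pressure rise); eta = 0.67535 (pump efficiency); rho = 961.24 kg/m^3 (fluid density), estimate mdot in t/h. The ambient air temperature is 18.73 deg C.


mdot = P_pump * rho * eta / dP
mdot = 910.82 * 961.24 * 0.67535 / 4162.2
mdot = 142.0595 kg/s
Convert: 142.0595 kg/s * 3.6 = 511.41 t/h
mdot = 511.41 t/h


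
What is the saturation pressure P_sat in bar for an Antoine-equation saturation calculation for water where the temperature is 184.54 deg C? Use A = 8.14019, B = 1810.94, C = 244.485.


P_sat = 10^(A - B/(C + T)) / 760 * 0.101325
P_sat = 10^(8.14019 - 1810.94/(244.485 + 184.54)) / 760 * 0.101325
P_sat = 1.106710 MPa
Convert: 1.106710 MPa * 10.0 = 11.067 bar
P_sat = 11.067 bar


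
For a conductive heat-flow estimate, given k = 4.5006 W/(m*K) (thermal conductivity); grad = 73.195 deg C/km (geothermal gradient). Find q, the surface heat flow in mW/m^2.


q = k * grad / 1000
q = 4.5006 * 73.195 / 1000
q = 0.3294214 W/m^2
Convert: 0.3294214 W/m^2 * 1000.0 = 329.42 mW/m^2
q = 329.42 mW/m^2


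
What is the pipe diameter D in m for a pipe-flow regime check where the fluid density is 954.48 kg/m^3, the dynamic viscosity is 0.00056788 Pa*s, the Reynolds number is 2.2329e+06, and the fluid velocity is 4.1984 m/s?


D = Re * mu / (rho * vel)
D = 2.2329e+06 * 0.00056788 / (954.48 * 4.1984)
D = 0.31643 m


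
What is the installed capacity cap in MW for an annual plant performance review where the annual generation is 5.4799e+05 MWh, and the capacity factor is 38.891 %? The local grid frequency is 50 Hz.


cap = E_a / (CF/100 * 8760)
cap = 5.4799e+05 / (38.891/100 * 8760)
cap = 160.85 MW


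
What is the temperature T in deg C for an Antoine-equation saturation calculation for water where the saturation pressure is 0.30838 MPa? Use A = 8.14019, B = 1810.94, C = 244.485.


T = B / (A - log10(P_sat * 760 / 0.101325)) - C
T = 1810.94 / (8.14019 - log10(0.30838 * 760 / 0.101325)) - 244.485
T = 134.69 deg C


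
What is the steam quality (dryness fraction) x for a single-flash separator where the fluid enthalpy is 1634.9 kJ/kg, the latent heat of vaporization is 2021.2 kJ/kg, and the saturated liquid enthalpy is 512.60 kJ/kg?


x = (h - hf) / hfg
x = (1634.9 - 512.60) / 2021.2
x = 0.55526


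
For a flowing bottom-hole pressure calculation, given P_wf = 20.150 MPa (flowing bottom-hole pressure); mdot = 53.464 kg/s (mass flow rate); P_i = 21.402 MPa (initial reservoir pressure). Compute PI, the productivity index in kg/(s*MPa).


PI = mdot / (P_i - P_wf)
PI = 53.464 / (21.402 - 20.150)
PI = 42.703 kg/(s*MPa)


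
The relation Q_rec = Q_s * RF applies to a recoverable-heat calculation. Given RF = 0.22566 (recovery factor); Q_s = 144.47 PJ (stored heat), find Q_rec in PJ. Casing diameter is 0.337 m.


Q_rec = Q_s * RF
Q_rec = 144.47 * 0.22566
Q_rec = 32.601 PJ


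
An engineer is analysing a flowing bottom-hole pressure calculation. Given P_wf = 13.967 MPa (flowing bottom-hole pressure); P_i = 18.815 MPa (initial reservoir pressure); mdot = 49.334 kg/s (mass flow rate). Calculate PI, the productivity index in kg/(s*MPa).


PI = mdot / (P_i - P_wf)
PI = 49.334 / (18.815 - 13.967)
PI = 10.176 kg/(s*MPa)


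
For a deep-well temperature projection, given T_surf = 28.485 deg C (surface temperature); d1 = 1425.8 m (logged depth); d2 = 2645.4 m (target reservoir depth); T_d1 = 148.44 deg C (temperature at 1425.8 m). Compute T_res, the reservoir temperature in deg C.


Step 1: grad = (T_d1 - T_surf)/d1 * 1000 = (148.44 - 28.485)/1425.8 * 1000 = 84.13172 deg C/km
Step 2: T_res = T_surf + grad*d2/1000 = 28.485 + 84.13172*2645.4/1000 = 251.05 deg C
T_res = 251.05 deg C


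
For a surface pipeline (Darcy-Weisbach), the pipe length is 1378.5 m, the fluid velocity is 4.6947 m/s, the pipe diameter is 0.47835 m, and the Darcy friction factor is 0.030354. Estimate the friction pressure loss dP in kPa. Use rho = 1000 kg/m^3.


dP = f * (L/D) * (rho*vel^2/2) / 1000
dP = 0.030354 * (1378.5/0.47835) * (1000*4.6947^2/2) / 1000
dP = 963.97 kPa


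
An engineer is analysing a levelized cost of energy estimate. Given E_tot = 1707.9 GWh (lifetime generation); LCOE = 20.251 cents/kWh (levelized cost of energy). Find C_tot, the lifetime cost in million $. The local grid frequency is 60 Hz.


C_tot = LCOE / 100 * E_tot
C_tot = 20.251 / 100 * 1707.9
C_tot = 345.87 million $


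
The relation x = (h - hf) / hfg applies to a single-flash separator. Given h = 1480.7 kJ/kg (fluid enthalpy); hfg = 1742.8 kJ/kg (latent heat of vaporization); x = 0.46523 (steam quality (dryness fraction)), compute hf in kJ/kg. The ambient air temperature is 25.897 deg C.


hf = h - x * hfg
hf = 1480.7 - 0.46523 * 1742.8
hf = 669.90 kJ/kg


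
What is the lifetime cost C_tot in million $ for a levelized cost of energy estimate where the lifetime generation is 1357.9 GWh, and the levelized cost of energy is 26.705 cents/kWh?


C_tot = LCOE / 100 * E_tot
C_tot = 26.705 / 100 * 1357.9
C_tot = 362.63 million $


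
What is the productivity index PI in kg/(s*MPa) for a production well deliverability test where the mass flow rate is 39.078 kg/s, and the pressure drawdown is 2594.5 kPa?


PI = mdot * 1000 / dP
PI = 39.078 * 1000 / 2594.5
PI = 15.062 kg/(s*MPa)


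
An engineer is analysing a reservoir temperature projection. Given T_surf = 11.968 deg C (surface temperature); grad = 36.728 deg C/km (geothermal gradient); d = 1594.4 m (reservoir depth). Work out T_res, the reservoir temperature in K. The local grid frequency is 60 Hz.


T_res = T_surf + grad * d / 1000
T_res = 11.968 + 36.728 * 1594.4 / 1000
T_res = 70.52712 deg C
Convert to K: 70.52712 + 273.15 = 343.68 K
T_res = 343.68 K


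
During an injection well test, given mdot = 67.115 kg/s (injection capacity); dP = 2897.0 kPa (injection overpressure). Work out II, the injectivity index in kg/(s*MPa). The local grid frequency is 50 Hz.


II = mdot * 1000 / dP
II = 67.115 * 1000 / 2897.0
II = 23.167 kg/(s*MPa)


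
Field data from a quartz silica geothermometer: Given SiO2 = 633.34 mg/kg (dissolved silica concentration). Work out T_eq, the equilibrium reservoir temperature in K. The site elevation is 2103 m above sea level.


T_eq = 1309 / (5.19 - log10(SiO2)) - 273.15
T_eq = 1309 / (5.19 - log10(633.34)) - 273.15
T_eq = 274.9241 deg C
Convert to K: 274.9241 + 273.15 = 548.07 K
T_eq = 548.07 K


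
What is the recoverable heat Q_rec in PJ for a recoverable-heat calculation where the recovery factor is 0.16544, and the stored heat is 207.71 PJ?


Q_rec = Q_s * RF
Q_rec = 207.71 * 0.16544
Q_rec = 34.364 PJ


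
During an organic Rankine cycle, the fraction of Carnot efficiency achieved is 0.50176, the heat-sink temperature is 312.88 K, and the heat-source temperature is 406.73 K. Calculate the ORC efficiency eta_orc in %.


eta_orc = (1 - Tc/Th) * f * 100
eta_orc = (1 - 312.88/406.73) * 0.50176 * 100
eta_orc = 11.578 %


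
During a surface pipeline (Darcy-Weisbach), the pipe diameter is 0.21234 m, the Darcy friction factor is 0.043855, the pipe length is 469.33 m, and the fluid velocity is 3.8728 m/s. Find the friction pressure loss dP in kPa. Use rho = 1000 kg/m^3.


dP = f * (L/D) * (rho*vel^2/2) / 1000
dP = 0.043855 * (469.33/0.21234) * (1000*3.8728^2/2) / 1000
dP = 726.92 kPa


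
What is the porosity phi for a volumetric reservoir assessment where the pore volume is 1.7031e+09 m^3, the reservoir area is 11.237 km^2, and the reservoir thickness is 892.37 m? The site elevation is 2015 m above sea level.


phi = Vp / (A * 1e6 * hr)
phi = 1.7031e+09 / (11.237 * 1e6 * 892.37)
phi = 0.16984


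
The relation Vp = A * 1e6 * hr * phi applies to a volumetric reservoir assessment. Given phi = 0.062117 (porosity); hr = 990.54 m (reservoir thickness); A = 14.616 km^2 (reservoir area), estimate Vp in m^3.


Vp = A * 1e6 * hr * phi
Vp = 14.616 * 1e6 * 990.54 * 0.062117
Vp = 8.9931e+08 m^3


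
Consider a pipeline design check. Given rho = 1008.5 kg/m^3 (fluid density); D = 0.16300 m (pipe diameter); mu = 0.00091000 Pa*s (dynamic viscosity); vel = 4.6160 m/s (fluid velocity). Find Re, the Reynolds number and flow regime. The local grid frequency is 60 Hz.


Step 1: Re = rho*vel*D/mu = 1008.5*4.616*0.163/0.00091 = 8.3385e+05
Step 2: Re = 8.3385e+05 > 4000, so flow is turbulent.
Re = 8.3385e+05 (turbulent)


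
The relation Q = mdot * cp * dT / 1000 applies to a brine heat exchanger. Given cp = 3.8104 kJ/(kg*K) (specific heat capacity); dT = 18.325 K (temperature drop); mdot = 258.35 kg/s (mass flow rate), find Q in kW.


Q = mdot * cp * dT / 1000
Q = 258.35 * 3.8104 * 18.325 / 1000
Q = 18.03944 MW
Convert: 18.03944 MW * 1000.0 = 18039 kW
Q = 18039 kW


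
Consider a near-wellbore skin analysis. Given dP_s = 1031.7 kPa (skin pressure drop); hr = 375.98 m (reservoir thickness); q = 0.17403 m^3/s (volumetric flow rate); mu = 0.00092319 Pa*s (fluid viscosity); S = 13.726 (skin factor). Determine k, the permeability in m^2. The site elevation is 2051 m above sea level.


k = S*q*mu / (2*pi*dP_s*1000*hr)
k = 13.726*0.17403*0.00092319 / (2*pi*1031.7*1000*375.98)
k = 9.0482e-13 m^2


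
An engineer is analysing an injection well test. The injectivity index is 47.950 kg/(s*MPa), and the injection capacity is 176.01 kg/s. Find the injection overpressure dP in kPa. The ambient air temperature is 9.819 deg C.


dP = mdot * 1000 / II
dP = 176.01 * 1000 / 47.950
dP = 3670.7 kPa


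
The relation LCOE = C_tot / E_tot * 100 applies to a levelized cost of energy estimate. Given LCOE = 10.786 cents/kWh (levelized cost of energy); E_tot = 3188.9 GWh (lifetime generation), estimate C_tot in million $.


C_tot = LCOE / 100 * E_tot
C_tot = 10.786 / 100 * 3188.9
C_tot = 343.95 million $


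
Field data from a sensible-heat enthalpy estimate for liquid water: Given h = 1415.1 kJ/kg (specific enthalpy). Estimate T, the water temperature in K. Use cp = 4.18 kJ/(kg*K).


T = h / cp
T = 1415.1 / 4.18
T = 338.5407 deg C
Convert to K: 338.5407 + 273.15 = 611.69 K
T = 611.69 K


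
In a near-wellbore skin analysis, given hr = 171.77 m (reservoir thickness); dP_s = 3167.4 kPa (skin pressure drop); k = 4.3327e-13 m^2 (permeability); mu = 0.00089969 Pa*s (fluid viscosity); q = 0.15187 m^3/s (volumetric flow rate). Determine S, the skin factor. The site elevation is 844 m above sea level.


S = dP_s * 1000 * 2*pi*k*hr / (q*mu)
S = 3167.4 * 1000 * 2*pi*4.3327e-13*171.77 / (0.15187*0.00089969)
S = 10.840


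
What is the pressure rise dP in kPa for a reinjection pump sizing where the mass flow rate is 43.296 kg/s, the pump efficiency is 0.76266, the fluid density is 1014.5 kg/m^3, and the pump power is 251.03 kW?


dP = P_pump * rho * eta / mdot
dP = 251.03 * 1014.5 * 0.76266 / 43.296
dP = 4486.0 kPa


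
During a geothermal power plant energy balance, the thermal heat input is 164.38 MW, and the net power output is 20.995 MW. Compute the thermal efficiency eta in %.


eta = W_net / Q_in * 100
eta = 20.995 / 164.38 * 100
eta = 12.772 %


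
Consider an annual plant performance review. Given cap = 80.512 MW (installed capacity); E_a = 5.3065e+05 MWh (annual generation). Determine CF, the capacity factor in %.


CF = E_a / (cap * 8760) * 100
CF = 5.3065e+05 / (80.512 * 8760) * 100
CF = 75.239 %


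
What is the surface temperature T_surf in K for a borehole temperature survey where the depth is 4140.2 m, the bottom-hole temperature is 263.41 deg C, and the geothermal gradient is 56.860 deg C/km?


T_surf = T_d - grad * d / 1000
T_surf = 263.41 - 56.860 * 4140.2 / 1000
T_surf = 27.99823 deg C
Convert to K: 27.99823 + 273.15 = 301.15 K
T_surf = 301.15 K


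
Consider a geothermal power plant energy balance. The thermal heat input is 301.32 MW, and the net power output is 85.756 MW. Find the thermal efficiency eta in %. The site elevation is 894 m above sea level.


eta = W_net / Q_in * 100
eta = 85.756 / 301.32 * 100
eta = 28.460 %


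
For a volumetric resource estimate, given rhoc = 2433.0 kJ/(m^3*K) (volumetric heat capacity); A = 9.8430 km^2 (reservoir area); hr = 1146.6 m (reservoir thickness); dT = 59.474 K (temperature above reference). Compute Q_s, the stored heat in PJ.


Step 1: Vr = A*1e6*hr = 9.843*1e6*1146.6 = 1.128598e+10 m^3
Step 2: Q_s = Vr*rhoc*dT/1e12 = 1.128598e+10*2433.0*59.474/1e12 = 1633.1 PJ
Q_s = 1633.1 PJ


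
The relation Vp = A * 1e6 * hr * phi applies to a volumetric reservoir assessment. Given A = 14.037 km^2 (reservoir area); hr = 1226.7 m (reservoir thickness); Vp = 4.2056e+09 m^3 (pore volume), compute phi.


phi = Vp / (A * 1e6 * hr)
phi = 4.2056e+09 / (14.037 * 1e6 * 1226.7)
phi = 0.24424


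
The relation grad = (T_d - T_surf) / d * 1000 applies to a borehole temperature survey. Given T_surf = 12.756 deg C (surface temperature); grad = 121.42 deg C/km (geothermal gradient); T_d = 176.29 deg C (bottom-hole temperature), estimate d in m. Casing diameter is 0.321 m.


d = (T_d - T_surf) / grad * 1000
d = (176.29 - 12.756) / 121.42 * 1000
d = 1346.8 m


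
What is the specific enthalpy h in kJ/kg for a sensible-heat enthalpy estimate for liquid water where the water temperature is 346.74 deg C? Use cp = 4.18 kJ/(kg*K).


h = cp * T
h = 4.18 * 346.74
h = 1449.4 kJ/kg


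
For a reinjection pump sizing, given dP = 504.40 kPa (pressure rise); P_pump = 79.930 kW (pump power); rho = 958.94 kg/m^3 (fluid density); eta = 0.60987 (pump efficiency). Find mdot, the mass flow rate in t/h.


mdot = P_pump * rho * eta / dP
mdot = 79.930 * 958.94 * 0.60987 / 504.40
mdot = 92.67518 kg/s
Convert: 92.67518 kg/s * 3.6 = 333.63 t/h
mdot = 333.63 t/h


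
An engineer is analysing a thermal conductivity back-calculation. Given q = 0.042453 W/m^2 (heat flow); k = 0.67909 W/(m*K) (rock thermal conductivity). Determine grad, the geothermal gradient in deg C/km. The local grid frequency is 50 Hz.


grad = q / k * 1000
grad = 0.042453 / 0.67909 * 1000
grad = 62.515 deg C/km


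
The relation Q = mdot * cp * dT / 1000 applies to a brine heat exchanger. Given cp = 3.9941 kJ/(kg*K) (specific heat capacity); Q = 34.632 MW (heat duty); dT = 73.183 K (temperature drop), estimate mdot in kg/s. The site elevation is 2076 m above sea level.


mdot = Q * 1000 / (cp * dT)
mdot = 34.632 * 1000 / (3.9941 * 73.183)
mdot = 118.48 kg/s


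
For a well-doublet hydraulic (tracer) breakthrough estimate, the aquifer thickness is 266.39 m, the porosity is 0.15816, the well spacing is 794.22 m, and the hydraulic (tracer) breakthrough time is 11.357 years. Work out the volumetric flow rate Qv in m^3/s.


Qv = pi*hr*phi*L^2 / (3*t_bt*365.25*86400)
Qv = pi*266.39*0.15816*794.22^2 / (3*11.357*365.25*86400)
Qv = 0.077653 m^3/s


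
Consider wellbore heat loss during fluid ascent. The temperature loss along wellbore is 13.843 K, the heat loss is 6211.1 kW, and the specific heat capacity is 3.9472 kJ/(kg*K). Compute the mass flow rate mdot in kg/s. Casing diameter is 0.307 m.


mdot = Q_loss / (cp * dT)
mdot = 6211.1 / (3.9472 * 13.843)
mdot = 113.67 kg/s


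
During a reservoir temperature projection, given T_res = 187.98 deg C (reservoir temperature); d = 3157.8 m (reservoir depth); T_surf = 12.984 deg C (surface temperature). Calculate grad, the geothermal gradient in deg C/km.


grad = (T_res - T_surf) / d * 1000
grad = (187.98 - 12.984) / 3157.8 * 1000
grad = 55.417 deg C/km


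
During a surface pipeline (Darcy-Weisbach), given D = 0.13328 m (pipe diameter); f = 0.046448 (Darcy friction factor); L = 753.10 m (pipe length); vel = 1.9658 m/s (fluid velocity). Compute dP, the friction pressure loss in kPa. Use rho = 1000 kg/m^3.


dP = f * (L/D) * (rho*vel^2/2) / 1000
dP = 0.046448 * (753.10/0.13328) * (1000*1.9658^2/2) / 1000
dP = 507.11 kPa


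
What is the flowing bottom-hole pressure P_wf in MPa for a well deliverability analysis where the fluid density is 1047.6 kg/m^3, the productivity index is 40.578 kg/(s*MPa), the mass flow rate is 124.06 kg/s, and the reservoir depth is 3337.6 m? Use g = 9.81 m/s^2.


Step 1: P_i = rho*g*h/1e6 = 1047.6*9.81*3337.6/1e6 = 34.30037 MPa
Step 2: P_wf = P_i - mdot/PI = 34.30037 - 124.06/40.578 = 31.243 MPa
P_wf = 31.243 MPa


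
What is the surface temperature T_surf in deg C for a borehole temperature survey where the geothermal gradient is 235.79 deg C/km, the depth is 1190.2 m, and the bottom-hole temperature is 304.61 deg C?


T_surf = T_d - grad * d / 1000
T_surf = 304.61 - 235.79 * 1190.2 / 1000
T_surf = 23.973 deg C


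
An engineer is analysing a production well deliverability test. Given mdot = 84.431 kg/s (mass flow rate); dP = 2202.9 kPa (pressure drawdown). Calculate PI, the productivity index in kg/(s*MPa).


PI = mdot * 1000 / dP
PI = 84.431 * 1000 / 2202.9
PI = 38.327 kg/(s*MPa)


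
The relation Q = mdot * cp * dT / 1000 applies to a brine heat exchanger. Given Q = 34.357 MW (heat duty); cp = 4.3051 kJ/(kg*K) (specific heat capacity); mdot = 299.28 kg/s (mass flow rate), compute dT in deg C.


dT = Q * 1000 / (mdot * cp)
dT = 34.357 * 1000 / (299.28 * 4.3051)
dT = 26.66578 K
Convert (temperature difference, 1 K = 1 deg C): 26.66578 K = 26.66578 deg C
dT = 26.666 deg C


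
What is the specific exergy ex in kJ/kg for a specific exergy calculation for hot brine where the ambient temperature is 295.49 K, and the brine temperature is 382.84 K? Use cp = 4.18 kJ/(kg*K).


ex = cp * ((T_b - T_0) - T_0 * ln(T_b/T_0))
ex = 4.18 * ((382.84 - 295.49) - 295.49 * ln(382.84/295.49))
ex = 45.242 kJ/kg


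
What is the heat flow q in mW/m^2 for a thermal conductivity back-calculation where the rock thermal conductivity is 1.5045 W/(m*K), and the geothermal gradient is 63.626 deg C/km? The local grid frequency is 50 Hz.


q = k * grad / 1000
q = 1.5045 * 63.626 / 1000
q = 0.09572532 W/m^2
Convert: 0.09572532 W/m^2 * 1000.0 = 95.725 mW/m^2
q = 95.725 mW/m^2


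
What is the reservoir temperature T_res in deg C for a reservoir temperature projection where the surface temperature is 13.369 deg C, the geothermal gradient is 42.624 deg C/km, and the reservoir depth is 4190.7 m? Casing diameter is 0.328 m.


T_res = T_surf + grad * d / 1000
T_res = 13.369 + 42.624 * 4190.7 / 1000
T_res = 191.99 deg C


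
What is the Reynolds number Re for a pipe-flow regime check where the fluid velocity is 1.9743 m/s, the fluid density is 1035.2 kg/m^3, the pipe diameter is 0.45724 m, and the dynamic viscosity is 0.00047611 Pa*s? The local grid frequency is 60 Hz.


Re = rho * vel * D / mu
Re = 1035.2 * 1.9743 * 0.45724 / 0.00047611
Re = 1.9628e+06


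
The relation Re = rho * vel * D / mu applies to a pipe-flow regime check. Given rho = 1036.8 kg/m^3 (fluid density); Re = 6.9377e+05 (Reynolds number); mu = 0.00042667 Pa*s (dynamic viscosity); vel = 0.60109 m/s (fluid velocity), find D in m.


D = Re * mu / (rho * vel)
D = 6.9377e+05 * 0.00042667 / (1036.8 * 0.60109)
D = 0.47498 m


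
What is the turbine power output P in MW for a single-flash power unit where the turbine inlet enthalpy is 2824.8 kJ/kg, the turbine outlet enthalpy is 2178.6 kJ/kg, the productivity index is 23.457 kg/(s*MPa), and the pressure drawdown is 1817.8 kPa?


Step 1: mdot = PI * dP / 1000 = 23.457 * 1817.8 / 1000 = 42.64013 kg/s
Step 2: P = mdot*(h_in - h_out)/1000 = 42.64013*(2824.8 - 2178.6)/1000 = 27.554 MW
P = 27.554 MW


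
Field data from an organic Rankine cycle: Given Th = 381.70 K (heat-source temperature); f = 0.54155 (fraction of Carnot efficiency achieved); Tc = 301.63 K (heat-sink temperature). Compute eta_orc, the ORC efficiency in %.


eta_orc = (1 - Tc/Th) * f * 100
eta_orc = (1 - 301.63/381.70) * 0.54155 * 100
eta_orc = 11.360 %


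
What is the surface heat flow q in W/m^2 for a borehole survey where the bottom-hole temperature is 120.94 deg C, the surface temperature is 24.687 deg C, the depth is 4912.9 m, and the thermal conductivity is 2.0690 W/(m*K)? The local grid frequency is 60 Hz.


Step 1: grad = (T_d - T_surf)/d * 1000 = (120.94 - 24.687)/4912.9 * 1000 = 19.59189 deg C/km
Step 2: q = k * grad / 1000 = 2.069 * 19.59189 / 1000 = 0.040536 W/m^2
q = 0.040536 W/m^2


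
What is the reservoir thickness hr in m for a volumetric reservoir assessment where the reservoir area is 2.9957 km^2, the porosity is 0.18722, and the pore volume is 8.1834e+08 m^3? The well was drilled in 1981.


hr = Vp / (A * 1e6 * phi)
hr = 8.1834e+08 / (2.9957 * 1e6 * 0.18722)
hr = 1459.1 m


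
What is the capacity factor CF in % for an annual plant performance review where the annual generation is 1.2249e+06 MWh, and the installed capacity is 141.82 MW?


CF = E_a / (cap * 8760) * 100
CF = 1.2249e+06 / (141.82 * 8760) * 100
CF = 98.596 %


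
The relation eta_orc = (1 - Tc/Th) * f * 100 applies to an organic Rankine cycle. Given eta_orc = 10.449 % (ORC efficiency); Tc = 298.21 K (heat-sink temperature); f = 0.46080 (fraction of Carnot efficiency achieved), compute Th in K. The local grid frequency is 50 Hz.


Th = Tc / (1 - (eta_orc/100)/f)
Th = 298.21 / (1 - (10.449/100)/0.46080)
Th = 385.66 K


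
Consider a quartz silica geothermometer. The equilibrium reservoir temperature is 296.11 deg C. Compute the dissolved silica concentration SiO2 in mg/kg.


SiO2 = 10^(5.19 - 1309/(T_eq + 273.15))
SiO2 = 10^(5.19 - 1309/(296.11 + 273.15))
SiO2 = 777.18 mg/kg


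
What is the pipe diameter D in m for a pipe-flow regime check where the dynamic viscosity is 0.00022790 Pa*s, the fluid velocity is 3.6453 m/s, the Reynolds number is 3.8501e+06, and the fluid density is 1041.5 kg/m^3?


D = Re * mu / (rho * vel)
D = 3.8501e+06 * 0.00022790 / (1041.5 * 3.6453)
D = 0.23111 m


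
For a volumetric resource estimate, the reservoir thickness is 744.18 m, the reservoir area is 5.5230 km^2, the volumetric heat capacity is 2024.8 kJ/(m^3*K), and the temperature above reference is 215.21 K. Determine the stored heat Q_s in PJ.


Step 1: Vr = A*1e6*hr = 5.523*1e6*744.18 = 4.110106e+09 m^3
Step 2: Q_s = Vr*rhoc*dT/1e12 = 4.110106e+09*2024.8*215.21/1e12 = 1791.0 PJ
Q_s = 1791.0 PJ


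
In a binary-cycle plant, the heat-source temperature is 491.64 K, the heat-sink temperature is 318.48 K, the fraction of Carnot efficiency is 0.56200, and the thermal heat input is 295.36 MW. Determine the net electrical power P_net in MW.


Step 1: eta = (1 - Tc/Th)*f = (1 - 318.48/491.64)*0.562 = 0.1979414
Step 2: P_net = eta * Q_in = 0.1979414 * 295.36 = 58.464 MW
P_net = 58.464 MW


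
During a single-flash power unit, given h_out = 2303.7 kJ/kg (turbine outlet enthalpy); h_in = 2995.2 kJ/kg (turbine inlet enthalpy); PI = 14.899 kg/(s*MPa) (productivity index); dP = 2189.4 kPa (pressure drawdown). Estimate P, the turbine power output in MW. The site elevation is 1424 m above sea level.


Step 1: mdot = PI * dP / 1000 = 14.899 * 2189.4 / 1000 = 32.61987 kg/s
Step 2: P = mdot*(h_in - h_out)/1000 = 32.61987*(2995.2 - 2303.7)/1000 = 22.557 MW
P = 22.557 MW


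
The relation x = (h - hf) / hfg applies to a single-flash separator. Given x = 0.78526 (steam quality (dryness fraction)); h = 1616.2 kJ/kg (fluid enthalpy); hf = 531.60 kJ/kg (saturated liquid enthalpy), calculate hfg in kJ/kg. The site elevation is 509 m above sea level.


hfg = (h - hf) / x
hfg = (1616.2 - 531.60) / 0.78526
hfg = 1381.2 kJ/kg


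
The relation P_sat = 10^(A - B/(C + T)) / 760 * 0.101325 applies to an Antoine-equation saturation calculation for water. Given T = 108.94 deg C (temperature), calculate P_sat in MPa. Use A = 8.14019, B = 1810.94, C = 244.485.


P_sat = 10^(A - B/(C + T)) / 760 * 0.101325
P_sat = 10^(8.14019 - 1810.94/(244.485 + 108.94)) / 760 * 0.101325
P_sat = 0.13840 MPa


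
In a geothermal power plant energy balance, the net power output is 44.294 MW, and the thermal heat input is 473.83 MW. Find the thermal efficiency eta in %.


eta = W_net / Q_in * 100
eta = 44.294 / 473.83 * 100
eta = 9.3481 %


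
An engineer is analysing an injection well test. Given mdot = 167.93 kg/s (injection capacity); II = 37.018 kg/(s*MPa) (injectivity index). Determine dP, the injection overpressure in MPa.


dP = mdot * 1000 / II
dP = 167.93 * 1000 / 37.018
dP = 4536.442 kPa
Convert: 4536.442 kPa * 0.001 = 4.5364 MPa
dP = 4.5364 MPa


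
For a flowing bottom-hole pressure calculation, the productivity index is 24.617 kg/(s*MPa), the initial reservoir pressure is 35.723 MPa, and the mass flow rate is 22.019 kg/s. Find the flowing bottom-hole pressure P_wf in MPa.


P_wf = P_i - mdot / PI
P_wf = 35.723 - 22.019 / 24.617
P_wf = 34.829 MPa


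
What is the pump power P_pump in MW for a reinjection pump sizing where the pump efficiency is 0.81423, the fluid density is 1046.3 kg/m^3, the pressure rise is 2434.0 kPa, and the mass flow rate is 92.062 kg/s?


P_pump = mdot * dP / (rho * eta)
P_pump = 92.062 * 2434.0 / (1046.3 * 0.81423)
P_pump = 263.0254 kW
Convert: 263.0254 kW * 0.001 = 0.26303 MW
P_pump = 0.26303 MW


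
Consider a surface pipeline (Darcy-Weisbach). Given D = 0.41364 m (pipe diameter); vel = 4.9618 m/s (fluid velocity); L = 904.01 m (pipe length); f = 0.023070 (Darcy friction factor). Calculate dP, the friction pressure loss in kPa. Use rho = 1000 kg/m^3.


dP = f * (L/D) * (rho*vel^2/2) / 1000
dP = 0.023070 * (904.01/0.41364) * (1000*4.9618^2/2) / 1000
dP = 620.65 kPa


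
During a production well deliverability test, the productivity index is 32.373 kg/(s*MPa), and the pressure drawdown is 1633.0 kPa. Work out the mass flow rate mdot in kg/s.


mdot = PI * dP / 1000
mdot = 32.373 * 1633.0 / 1000
mdot = 52.865 kg/s


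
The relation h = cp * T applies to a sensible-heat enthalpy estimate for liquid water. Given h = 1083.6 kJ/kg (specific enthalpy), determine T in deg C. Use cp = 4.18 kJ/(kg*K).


T = h / cp
T = 1083.6 / 4.18
T = 259.23 deg C


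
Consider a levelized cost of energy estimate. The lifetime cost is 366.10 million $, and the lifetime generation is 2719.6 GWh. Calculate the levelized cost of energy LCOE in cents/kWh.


LCOE = C_tot / E_tot * 100
LCOE = 366.10 / 2719.6 * 100
LCOE = 13.462 cents/kWh


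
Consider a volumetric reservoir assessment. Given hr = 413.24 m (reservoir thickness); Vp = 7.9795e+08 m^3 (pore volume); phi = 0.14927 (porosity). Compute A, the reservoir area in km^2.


A = Vp / (1e6 * hr * phi)
A = 7.9795e+08 / (1e6 * 413.24 * 0.14927)
A = 12.936 km^2


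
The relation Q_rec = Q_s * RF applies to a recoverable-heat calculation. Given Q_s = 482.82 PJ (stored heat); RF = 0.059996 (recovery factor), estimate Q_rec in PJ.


Q_rec = Q_s * RF
Q_rec = 482.82 * 0.059996
Q_rec = 28.967 PJ


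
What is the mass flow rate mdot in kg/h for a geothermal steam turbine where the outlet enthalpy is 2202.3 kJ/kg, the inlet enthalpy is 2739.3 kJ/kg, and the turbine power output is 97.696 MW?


mdot = P * 1000 / (h_in - h_out)
mdot = 97.696 * 1000 / (2739.3 - 2202.3)
mdot = 181.9292 kg/s
Convert: 181.9292 kg/s * 3600.0 = 6.5495e+05 kg/h
mdot = 6.5495e+05 kg/h


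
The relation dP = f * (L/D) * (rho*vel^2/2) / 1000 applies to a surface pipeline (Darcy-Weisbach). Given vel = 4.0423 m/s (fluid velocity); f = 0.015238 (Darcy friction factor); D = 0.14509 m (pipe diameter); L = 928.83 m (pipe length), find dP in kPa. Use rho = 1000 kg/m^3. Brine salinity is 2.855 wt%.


dP = f * (L/D) * (rho*vel^2/2) / 1000
dP = 0.015238 * (928.83/0.14509) * (1000*4.0423^2/2) / 1000
dP = 796.99 kPa


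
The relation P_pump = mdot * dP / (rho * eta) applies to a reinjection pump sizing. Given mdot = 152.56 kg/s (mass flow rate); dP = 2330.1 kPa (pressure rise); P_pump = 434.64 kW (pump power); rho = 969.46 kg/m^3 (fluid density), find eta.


eta = mdot * dP / (rho * P_pump)
eta = 152.56 * 2330.1 / (969.46 * 434.64)
eta = 0.84364


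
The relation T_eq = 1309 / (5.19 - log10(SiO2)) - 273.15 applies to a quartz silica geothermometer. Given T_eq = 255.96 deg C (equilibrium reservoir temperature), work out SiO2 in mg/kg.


SiO2 = 10^(5.19 - 1309/(T_eq + 273.15))
SiO2 = 10^(5.19 - 1309/(255.96 + 273.15))
SiO2 = 520.04 mg/kg


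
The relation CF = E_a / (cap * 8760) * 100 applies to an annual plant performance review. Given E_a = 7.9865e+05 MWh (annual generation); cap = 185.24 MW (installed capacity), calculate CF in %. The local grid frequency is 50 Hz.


CF = E_a / (cap * 8760) * 100
CF = 7.9865e+05 / (185.24 * 8760) * 100
CF = 49.217 %


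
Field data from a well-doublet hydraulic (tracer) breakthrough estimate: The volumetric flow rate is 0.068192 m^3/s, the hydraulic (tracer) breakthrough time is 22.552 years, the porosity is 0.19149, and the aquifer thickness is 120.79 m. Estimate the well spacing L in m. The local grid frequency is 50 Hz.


L = sqrt(t_bt*365.25*86400*3*Qv / (pi*hr*phi))
L = sqrt(22.552*365.25*86400*3*0.068192 / (pi*120.79*0.19149))
L = 1415.5 m
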